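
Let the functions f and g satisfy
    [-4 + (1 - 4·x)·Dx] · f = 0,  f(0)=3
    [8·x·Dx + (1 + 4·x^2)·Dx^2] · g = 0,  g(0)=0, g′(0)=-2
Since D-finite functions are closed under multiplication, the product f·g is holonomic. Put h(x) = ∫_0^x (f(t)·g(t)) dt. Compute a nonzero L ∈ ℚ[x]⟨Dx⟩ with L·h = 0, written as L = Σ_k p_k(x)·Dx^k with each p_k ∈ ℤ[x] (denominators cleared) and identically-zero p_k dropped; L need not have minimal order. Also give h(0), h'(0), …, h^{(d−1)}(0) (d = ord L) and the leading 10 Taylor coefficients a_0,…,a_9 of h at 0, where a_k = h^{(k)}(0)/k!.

f: a_k = 3, 12, 48, 192, 768, 3072, 12288, 49152, 196608, 786432, …
g: a_k = 0, -2, 0, 8/3, 0, -32/5, 0, 128/7, 0, -512/9, …
L₀ := L_f ⊗_s L_g (sym. prod.), ord ≤ 2.
h=∫₀ˣh₀: take L = L₀·Dx.
L = 32·x·Dx + (8 - 8·x + 64·x^2)·Dx^2 + (-1 + 4·x - 4·x^2 + 16·x^3)·Dx^3  (order 3).
h: a_k = 0, 0, -3, -8, -22, -352/5, -3568/15, -28544/35, -99664/35, -3189248/315, …
ICs: h(0) = 0, h′(0) = 0, h′′(0) = -6.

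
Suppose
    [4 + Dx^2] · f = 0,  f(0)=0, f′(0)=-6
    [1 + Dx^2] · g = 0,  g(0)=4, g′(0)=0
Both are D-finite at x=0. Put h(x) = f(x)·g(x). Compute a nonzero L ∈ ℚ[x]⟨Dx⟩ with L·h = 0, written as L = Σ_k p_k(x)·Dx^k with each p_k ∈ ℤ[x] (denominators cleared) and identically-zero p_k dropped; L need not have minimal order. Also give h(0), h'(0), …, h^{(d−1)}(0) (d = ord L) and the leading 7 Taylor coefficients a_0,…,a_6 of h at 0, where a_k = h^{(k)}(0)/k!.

L = 9 + 10·Dx^2 + Dx^4  (order 4).
h: a_k = 0, -24, 0, 28, 0, -61/5, 0, …
ICs: h(0) = 0, h′(0) = -24, h′′(0) = 0, h′′′(0) = 168.

f: a_k = 0, -6, 0, 4, 0, -4/5, 0, …
g: a_k = 4, 0, -2, 0, 1/6, 0, -1/180, …
L₀ := L_f ⊗_s L_g (sym. prod.), ord ≤ 4.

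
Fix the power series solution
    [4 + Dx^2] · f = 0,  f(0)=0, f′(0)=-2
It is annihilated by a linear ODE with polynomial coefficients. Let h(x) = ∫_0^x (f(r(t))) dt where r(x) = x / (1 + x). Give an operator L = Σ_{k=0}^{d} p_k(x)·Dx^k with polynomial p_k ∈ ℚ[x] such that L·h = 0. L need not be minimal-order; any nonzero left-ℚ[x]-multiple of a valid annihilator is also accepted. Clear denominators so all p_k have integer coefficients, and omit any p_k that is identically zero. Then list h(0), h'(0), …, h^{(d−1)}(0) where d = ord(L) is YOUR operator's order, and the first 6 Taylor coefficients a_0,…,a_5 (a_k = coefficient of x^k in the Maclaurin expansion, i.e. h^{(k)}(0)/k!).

L = 4·Dx + (2 + 6·x + 6·x^2 + 2·x^3)·Dx^2 + (1 + 4·x + 6·x^2 + 4·x^3 + x^4)·Dx^3  (order 3).
h: a_k = 0, 0, -1, 2/3, -1/6, -2/5, …
ICs: h(0) = 0, h′(0) = 0, h′′(0) = -2.

f: a_k = 0, -2, 0, 4/3, 0, -4/15, …
Change of var in L_f (x↦r) gives L₀.
∫: right-multiply L₀ by Dx.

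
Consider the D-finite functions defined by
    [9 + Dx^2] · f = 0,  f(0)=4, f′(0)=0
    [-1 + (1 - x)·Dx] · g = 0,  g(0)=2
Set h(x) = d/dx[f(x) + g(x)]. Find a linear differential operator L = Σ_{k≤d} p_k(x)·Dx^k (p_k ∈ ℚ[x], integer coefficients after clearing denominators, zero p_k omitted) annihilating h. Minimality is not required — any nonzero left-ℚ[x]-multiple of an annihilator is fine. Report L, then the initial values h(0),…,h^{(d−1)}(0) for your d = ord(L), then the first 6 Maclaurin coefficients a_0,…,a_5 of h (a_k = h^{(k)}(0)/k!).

f: a_k = 4, 0, -18, 0, 27/2, 0, …
g: a_k = 2, 2, 2, 2, 2, 2, …
Sum ⇒ L₀ = lclm(L_f,L_g) in ℚ(x)⟨Dx⟩.
Differentiate: ansatz ord ≤ ord L₀ ⇒ L.
L = (126 - 108·x + 54·x^2) + (-45 + 99·x - 81·x^2 + 27·x^3)·Dx + (14 - 12·x + 6·x^2)·Dx^2 + (-5 + 11·x - 9·x^2 + 3·x^3)·Dx^3  (order 3).
h: a_k = 2, -32, 6, 62, 10, -123/10, …
ICs: h(0) = 2, h′(0) = -32, h′′(0) = 12.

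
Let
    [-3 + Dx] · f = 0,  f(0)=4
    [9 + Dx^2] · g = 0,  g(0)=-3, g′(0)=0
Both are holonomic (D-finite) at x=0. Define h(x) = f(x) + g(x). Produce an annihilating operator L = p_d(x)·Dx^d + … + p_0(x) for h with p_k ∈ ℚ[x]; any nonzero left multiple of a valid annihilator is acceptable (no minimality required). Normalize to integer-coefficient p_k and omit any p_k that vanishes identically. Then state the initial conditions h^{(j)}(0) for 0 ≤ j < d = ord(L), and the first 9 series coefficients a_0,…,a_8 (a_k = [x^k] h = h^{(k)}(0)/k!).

L = -27 + 9·Dx - 3·Dx^2 + Dx^3  (order 3).
h: a_k = 1, 12, 63/2, 18, 27/8, 81/10, 567/80, 243/140, 729/4480, …
ICs: h(0) = 1, h′(0) = 12, h′′(0) = 63.

f: a_k = 4, 12, 18, 18, 27/2, 81/10, 81/20, 243/140, 729/1120, …
g: a_k = -3, 0, 27/2, 0, -81/8, 0, 243/80, 0, -2187/4480, …
f+g: L₀ = lclm(L_f,L_g), ord ≤ 1+2.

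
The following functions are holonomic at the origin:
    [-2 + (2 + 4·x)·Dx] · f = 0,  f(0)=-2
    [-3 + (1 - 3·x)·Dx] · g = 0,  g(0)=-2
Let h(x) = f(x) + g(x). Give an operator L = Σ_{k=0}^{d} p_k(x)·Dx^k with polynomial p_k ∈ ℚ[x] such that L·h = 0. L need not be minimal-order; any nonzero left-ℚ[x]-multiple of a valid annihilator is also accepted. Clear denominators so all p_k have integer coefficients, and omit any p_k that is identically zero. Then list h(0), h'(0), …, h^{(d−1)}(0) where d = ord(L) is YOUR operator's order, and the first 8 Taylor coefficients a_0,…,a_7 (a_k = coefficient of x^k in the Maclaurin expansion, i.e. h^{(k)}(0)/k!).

f: a_k = -2, -2, 1, -1, 5/4, -7/4, 21/8, -33/8, …
g: a_k = -2, -6, -18, -54, -162, -486, -1458, -4374, …
Weyl lclm of L_f,L_g ⇒ L₀ (ord ≤ 2).
L = (21 + 27·x) + (-19 - 66·x - 81·x^2)·Dx + (2 + 7·x - 21·x^2 - 54·x^3)·Dx^2  (order 2).
h: a_k = -4, -8, -17, -55, -643/4, -1951/4, -11643/8, -35025/8, …
ICs: h(0) = -4, h′(0) = -8.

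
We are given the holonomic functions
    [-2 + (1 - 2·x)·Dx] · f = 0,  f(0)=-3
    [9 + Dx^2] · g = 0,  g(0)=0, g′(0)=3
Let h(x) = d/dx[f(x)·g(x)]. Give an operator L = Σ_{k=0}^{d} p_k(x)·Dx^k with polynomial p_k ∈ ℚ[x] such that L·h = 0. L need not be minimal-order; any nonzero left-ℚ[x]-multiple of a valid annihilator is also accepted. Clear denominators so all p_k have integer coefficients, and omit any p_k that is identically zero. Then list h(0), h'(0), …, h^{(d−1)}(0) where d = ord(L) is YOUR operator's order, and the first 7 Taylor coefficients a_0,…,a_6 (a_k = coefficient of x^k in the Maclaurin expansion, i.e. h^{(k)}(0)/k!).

L = (1 - 36·x + 36·x^2) + (-4 + 8·x)·Dx + (1 - 4·x + 4·x^2)·Dx^2  (order 2).
h: a_k = -9, -36, -135/2, -180, -3843/8, -11529/10, -214479/80, …
ICs: h(0) = -9, h′(0) = -36.

f: a_k = -3, -6, -12, -24, -48, -96, -192, …
g: a_k = 0, 3, 0, -9/2, 0, 81/40, 0, …
h₀=f·g: eliminate ⇒ L₀, order ≤ 1·2.
h=h₀': d/dx-closure on L₀ ⇒ L.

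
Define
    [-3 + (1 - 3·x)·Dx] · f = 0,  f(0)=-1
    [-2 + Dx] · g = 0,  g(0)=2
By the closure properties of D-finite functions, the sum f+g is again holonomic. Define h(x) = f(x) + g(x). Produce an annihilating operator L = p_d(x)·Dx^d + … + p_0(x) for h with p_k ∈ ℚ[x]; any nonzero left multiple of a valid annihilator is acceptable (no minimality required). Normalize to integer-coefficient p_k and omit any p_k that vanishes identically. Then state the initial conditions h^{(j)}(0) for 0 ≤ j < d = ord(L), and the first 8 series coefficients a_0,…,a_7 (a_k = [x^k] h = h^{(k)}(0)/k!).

f: a_k = -1, -3, -9, -27, -81, -243, -729, -2187, …
g: a_k = 2, 4, 4, 8/3, 4/3, 8/15, 8/45, 16/315, …
L₀ := lclm(L_f,L_g); ord L₀ ≤ 1+1.
L = (-24 - 36·x) + (14 + 24·x - 36·x^2)·Dx + (-1 - 3·x + 18·x^2)·Dx^2  (order 2).
h: a_k = 1, 1, -5, -73/3, -239/3, -3637/15, -32797/45, -688889/315, …
ICs: h(0) = 1, h′(0) = 1.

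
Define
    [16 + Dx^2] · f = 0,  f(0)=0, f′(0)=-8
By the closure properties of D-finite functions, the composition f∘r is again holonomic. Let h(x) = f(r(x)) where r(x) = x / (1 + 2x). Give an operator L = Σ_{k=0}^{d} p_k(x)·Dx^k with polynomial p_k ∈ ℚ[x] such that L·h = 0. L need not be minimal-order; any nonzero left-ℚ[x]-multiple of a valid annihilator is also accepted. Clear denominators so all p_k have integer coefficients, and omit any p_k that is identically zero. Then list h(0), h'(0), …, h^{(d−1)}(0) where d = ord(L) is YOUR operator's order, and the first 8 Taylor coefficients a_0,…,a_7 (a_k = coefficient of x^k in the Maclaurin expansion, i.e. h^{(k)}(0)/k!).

L = 16 + (4 + 24·x + 48·x^2 + 32·x^3)·Dx + (1 + 8·x + 24·x^2 + 32·x^3 + 16·x^4)·Dx^2  (order 2).
h: a_k = 0, -8, 16, -32/3, -64, 5504/15, -1280, 1131008/315, …
ICs: h(0) = 0, h′(0) = -8.

f: a_k = 0, -8, 0, 64/3, 0, -256/15, 0, 2048/315, …
h₀=f(r): pull back L_f along r ⇒ L₀.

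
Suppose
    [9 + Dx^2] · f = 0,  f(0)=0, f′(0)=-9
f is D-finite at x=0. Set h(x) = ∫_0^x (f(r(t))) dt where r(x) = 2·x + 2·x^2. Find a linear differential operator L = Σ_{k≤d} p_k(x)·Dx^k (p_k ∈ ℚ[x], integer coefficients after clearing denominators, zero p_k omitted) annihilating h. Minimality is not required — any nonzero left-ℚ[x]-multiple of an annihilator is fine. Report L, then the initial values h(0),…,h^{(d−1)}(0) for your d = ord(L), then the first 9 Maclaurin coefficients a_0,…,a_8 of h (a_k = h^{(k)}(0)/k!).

L = (36 + 216·x + 432·x^2 + 288·x^3)·Dx - 2·Dx^2 + (1 + 2·x)·Dx^3  (order 3).
h: a_k = 0, 0, -9, -6, 27, 324/5, 108/5, -864/7, -7776/35, …
ICs: h(0) = 0, h′(0) = 0, h′′(0) = -18.

f: a_k = 0, -9, 0, 27/2, 0, -243/40, 0, 729/560, 0, …
f∘r: x↦r, Dx↦Dx/r' in L_f ⇒ L₀.
h=∫₀ˣh₀: take L = L₀·Dx.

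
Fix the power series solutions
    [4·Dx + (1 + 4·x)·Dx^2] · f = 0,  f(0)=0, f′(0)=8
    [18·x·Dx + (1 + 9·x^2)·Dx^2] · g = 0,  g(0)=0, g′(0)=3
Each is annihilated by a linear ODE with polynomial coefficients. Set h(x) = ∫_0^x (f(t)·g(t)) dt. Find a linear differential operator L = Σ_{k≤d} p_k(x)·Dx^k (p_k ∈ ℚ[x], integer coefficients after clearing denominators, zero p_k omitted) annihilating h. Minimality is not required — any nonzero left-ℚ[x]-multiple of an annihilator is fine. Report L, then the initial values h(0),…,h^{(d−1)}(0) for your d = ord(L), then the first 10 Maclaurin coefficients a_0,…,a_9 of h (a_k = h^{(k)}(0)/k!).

L = (2448 + 17280·x + 76464·x^2 + 518400·x^3 + 1399680·x^4 + 2426112·x^5 + 1679616·x^7)·Dx^2 + (452 + 10800·x + 98028·x^2 + 491184·x^3 + 1840320·x^4 + 4339008·x^5 + 6531840·x^6 + 1259712·x^7 + 5878656·x^8)·Dx^3 + (136 + 1912·x + 18576·x^2 + 103608·x^3 + 389448·x^4 + 1100304·x^5 + 2239488·x^6 + 3277584·x^7 + 1259712·x^8 + 3359232·x^9)·Dx^4 + (13 + 176·x + 1234·x^2 + 6048·x^3 + 22833·x^4 + 68688·x^5 + 154224·x^6 + 279936·x^7 + 399492·x^8 + 209952·x^9 + 419904·x^10)·Dx^5  (order 5).
h: a_k = 0, 0, 0, 8, -12, 56/5, -40, 6168/35, -2326/5, 16552/15, …
ICs: h(0) = 0, h′(0) = 0, h′′(0) = 0, h′′′(0) = 48, h′′′′(0) = -288.

f: a_k = 0, 8, -16, 128/3, -128, 2048/5, -4096/3, 32768/7, -16384, 524288/9, …
g: a_k = 0, 3, 0, -9, 0, 243/5, 0, -2187/7, 0, 2187, …
f·g: L₀ = L_f ⊗_s L_g, ord ≤ 2·2.
Integrate: L := L₀·Dx.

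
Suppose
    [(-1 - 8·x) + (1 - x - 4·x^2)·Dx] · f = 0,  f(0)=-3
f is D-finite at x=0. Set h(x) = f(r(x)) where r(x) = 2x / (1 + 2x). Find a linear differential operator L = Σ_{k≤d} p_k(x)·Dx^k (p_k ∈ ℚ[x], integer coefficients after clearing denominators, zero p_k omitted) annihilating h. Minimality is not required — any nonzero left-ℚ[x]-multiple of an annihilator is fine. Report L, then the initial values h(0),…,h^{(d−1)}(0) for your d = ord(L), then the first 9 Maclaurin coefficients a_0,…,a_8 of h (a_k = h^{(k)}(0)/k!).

L = (2 + 36·x) + (-1 - 4·x + 12·x^2 + 32·x^3)·Dx  (order 1).
h: a_k = -3, -6, -48, 0, -768, 1536, -15360, 55296, -356352, …
ICs: h(0) = -3.

f: a_k = -3, -3, -15, -27, -87, -195, -543, -1323, -3495, …
Change of var in L_f (x↦r) gives L₀.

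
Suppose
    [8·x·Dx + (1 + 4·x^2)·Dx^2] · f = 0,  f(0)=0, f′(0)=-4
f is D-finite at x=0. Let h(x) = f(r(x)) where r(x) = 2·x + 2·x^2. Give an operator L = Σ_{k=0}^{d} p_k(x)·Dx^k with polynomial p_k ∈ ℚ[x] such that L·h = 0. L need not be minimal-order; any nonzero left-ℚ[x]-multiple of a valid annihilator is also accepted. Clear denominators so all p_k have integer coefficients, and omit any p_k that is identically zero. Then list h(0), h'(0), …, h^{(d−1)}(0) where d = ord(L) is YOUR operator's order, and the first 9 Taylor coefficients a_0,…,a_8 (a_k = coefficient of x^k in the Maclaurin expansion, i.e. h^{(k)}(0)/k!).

f: a_k = 0, -4, 0, 16/3, 0, -64/5, 0, 256/7, 0, …
Change of var in L_f (x↦r) gives L₀.
L = (-2 + 32·x + 128·x^2 + 192·x^3 + 96·x^4)·Dx + (1 + 2·x + 16·x^2 + 64·x^3 + 80·x^4 + 32·x^5)·Dx^2  (order 2).
h: a_k = 0, -8, -8, 128/3, 128, -1408/5, -6016/3, 4096/7, 28672, …
ICs: h(0) = 0, h′(0) = -8.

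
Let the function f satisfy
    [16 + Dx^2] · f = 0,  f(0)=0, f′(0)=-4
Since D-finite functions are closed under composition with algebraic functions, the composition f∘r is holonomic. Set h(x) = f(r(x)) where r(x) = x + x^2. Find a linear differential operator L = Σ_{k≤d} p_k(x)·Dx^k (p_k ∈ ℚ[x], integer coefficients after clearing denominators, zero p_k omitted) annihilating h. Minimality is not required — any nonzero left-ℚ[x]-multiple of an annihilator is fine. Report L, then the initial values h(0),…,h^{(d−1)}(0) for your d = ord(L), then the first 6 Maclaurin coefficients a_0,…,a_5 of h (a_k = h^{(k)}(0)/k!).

L = (16 + 96·x + 192·x^2 + 128·x^3) - 2·Dx + (1 + 2·x)·Dx^2  (order 2).
h: a_k = 0, -4, -4, 32/3, 32, 352/15, …
ICs: h(0) = 0, h′(0) = -4.

f: a_k = 0, -4, 0, 32/3, 0, -128/15, …
Substitute x→r, Dx→(1/r')Dx; clear ⇒ L₀.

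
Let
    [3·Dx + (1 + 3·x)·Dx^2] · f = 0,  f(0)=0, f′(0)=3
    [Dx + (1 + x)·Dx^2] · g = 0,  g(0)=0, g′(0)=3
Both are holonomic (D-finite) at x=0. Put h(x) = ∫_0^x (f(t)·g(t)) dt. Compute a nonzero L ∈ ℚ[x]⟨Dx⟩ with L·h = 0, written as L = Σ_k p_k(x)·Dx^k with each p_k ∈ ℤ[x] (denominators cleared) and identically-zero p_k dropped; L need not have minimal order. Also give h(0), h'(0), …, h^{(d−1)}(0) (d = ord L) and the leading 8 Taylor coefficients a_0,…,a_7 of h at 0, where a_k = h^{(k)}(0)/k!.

L = (30 + 72·x + 54·x^2)·Dx^2 + (76 + 354·x + 540·x^2 + 270·x^3)·Dx^3 + (29 + 200·x + 486·x^2 + 504·x^3 + 189·x^4)·Dx^4 + (2 + 19·x + 68·x^2 + 114·x^3 + 90·x^4 + 27·x^5)·Dx^5  (order 5).
h: a_k = 0, 0, 0, 3, -9/2, 147/20, -27/2, 3807/140, …
ICs: h(0) = 0, h′(0) = 0, h′′(0) = 0, h′′′(0) = 18, h′′′′(0) = -108.

f: a_k = 0, 3, -9/2, 9, -81/4, 243/5, -243/2, 2187/7, …
g: a_k = 0, 3, -3/2, 1, -3/4, 3/5, -1/2, 3/7, …
h₀=f·g: eliminate ⇒ L₀, order ≤ 2·2.
h=∫h₀ ⇒ L = L₀·Dx.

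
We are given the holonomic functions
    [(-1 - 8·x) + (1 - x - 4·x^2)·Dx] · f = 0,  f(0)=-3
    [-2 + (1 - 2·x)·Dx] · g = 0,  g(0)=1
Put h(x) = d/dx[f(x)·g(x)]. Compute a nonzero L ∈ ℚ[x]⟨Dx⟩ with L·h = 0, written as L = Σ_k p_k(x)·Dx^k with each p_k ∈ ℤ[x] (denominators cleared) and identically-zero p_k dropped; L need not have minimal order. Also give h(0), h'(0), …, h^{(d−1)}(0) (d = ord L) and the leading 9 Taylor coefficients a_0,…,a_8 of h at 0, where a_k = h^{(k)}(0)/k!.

f: a_k = -3, -3, -15, -27, -87, -195, -543, -1323, -3495, …
g: a_k = 1, 2, 4, 8, 16, 32, 64, 128, 256, …
h₀=f·g: eliminate ⇒ L₀, order ≤ 1·1.
h=h₀': d/dx-closure on L₀ ⇒ L.
L = (22 - 12·x - 120·x^2 - 256·x^3 + 768·x^4) + (-3 + 5·x + 42·x^2 - 88·x^3 - 80·x^4 + 192·x^5)·Dx  (order 1).
h: a_k = -9, -66, -279, -1092, -3705, -12150, -37611, -113928, -335421, …
ICs: h(0) = -9.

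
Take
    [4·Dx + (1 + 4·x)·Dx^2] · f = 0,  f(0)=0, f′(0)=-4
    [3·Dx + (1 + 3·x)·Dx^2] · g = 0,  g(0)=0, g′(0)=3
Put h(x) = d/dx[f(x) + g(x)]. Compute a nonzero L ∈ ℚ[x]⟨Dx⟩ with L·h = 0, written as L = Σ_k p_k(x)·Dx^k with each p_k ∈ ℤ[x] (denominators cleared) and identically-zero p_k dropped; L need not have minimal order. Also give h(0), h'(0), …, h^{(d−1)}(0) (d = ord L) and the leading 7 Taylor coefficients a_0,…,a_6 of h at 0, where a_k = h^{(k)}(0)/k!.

f: a_k = 0, -4, 8, -64/3, 64, -1024/5, 2048/3, …
g: a_k = 0, 3, -9/2, 9, -81/4, 243/5, -243/2, …
L₀ := lclm(L_f,L_g); ord L₀ ≤ 2+2.
Derive L from L₀ (diff closure).
L = 24 + (14 + 48·x)·Dx + (1 + 7·x + 12·x^2)·Dx^2  (order 2).
h: a_k = -1, 7, -37, 175, -781, 3367, -14197, …
ICs: h(0) = -1, h′(0) = 7.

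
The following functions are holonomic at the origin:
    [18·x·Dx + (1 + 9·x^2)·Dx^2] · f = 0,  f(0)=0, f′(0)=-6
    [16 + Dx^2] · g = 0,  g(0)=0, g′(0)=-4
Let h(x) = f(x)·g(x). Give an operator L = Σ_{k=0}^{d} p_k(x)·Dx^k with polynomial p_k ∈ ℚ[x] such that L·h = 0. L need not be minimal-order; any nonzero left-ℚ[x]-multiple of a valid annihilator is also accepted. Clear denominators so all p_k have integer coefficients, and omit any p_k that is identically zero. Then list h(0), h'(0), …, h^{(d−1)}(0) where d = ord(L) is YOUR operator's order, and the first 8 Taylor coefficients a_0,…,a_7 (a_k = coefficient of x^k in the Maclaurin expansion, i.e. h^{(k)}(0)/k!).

f: a_k = 0, -6, 0, 18, 0, -486/5, 0, 4374/7, …
g: a_k = 0, -4, 0, 32/3, 0, -128/15, 0, 1024/315, …
L₀ := L_f ⊗_s L_g (sym. prod.), ord ≤ 4.
L = (20800 + 494784·x^2 + 2923776·x^4 + 11943936·x^6 + 26873856·x^8) + (19584·x + 342144·x^3 + 2239488·x^5 + 6718464·x^7)·Dx + (1700 + 42732·x^2 + 318816·x^4 + 1492992·x^6 + 3359232·x^8)·Dx^2 + (1224·x + 21384·x^3 + 139968·x^5 + 419904·x^7)·Dx^3 + (25 + 738·x^2 + 8505·x^4 + 46656·x^6 + 104976·x^8)·Dx^4  (order 4).
h: a_k = 0, 0, 24, 0, -136, 0, 632, 0, …
ICs: h(0) = 0, h′(0) = 0, h′′(0) = 48, h′′′(0) = 0.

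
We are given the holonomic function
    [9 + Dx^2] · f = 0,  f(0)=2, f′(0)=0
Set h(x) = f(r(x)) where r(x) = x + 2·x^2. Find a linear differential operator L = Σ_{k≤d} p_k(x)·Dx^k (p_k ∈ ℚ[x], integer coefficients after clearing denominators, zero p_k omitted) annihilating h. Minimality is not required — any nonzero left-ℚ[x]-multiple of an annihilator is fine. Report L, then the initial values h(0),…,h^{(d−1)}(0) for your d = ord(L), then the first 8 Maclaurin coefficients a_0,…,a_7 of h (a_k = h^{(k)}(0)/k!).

L = (9 + 108·x + 432·x^2 + 576·x^3) - 4·Dx + (1 + 4·x)·Dx^2  (order 2).
h: a_k = 2, 0, -9, -36, -117/4, 54, 6399/40, 1917/10, …
ICs: h(0) = 2, h′(0) = 0.

f: a_k = 2, 0, -9, 0, 27/4, 0, -81/40, 0, …
f∘r: x↦r, Dx↦Dx/r' in L_f ⇒ L₀.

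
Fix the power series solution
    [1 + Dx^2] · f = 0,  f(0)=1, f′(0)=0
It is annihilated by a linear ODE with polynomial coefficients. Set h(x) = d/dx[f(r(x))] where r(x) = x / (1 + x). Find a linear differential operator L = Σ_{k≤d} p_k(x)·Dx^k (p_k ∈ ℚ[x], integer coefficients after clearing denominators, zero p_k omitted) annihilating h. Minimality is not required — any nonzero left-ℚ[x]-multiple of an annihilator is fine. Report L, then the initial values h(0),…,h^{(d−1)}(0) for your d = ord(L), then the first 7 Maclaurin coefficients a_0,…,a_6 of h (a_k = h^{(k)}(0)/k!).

f: a_k = 1, 0, -1/2, 0, 1/24, 0, -1/720, …
Substitute x→r, Dx→(1/r')Dx; clear ⇒ L₀.
h₀' ⇒ L via d/dx closure of L₀.
L = (7 + 12·x + 6·x^2) + (6 + 18·x + 18·x^2 + 6·x^3)·Dx + (1 + 4·x + 6·x^2 + 4·x^3 + x^4)·Dx^2  (order 2).
h: a_k = 0, -1, 3, -35/6, 55/6, -1501/120, 609/40, …
ICs: h(0) = 0, h′(0) = -1.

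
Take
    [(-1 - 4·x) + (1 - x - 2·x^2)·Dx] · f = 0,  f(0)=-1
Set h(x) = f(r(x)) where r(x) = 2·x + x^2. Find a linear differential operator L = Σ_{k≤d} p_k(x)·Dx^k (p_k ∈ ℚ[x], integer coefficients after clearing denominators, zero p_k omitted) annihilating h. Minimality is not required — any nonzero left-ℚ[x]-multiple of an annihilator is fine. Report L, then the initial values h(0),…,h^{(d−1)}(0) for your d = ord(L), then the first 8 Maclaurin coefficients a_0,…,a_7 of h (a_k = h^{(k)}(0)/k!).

f: a_k = -1, -1, -3, -5, -11, -21, -43, -85, …
h₀=f(r): pull back L_f along r ⇒ L₀.
L = (2 + 16·x + 8·x^2) + (-1 + 3·x + 6·x^2 + 2·x^3)·Dx  (order 1).
h: a_k = -1, -2, -13, -52, -239, -1054, -4701, -20904, …
ICs: h(0) = -1.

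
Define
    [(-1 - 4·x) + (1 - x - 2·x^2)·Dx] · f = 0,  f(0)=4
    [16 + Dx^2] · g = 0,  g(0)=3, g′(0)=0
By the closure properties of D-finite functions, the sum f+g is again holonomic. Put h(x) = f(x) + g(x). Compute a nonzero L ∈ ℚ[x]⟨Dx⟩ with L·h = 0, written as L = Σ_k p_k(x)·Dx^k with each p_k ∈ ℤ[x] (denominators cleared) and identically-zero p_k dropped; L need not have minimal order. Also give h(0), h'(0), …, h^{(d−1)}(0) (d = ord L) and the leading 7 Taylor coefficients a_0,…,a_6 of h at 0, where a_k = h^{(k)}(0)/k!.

L = (368 + 1408·x - 256·x^2 + 512·x^3 + 2560·x^4 + 2048·x^5) + (-176 + 336·x + 384·x^2 - 1024·x^3 - 384·x^4 + 1536·x^5 + 1024·x^6)·Dx + (23 + 88·x - 16·x^2 + 32·x^3 + 160·x^4 + 128·x^5)·Dx^2 + (-11 + 21·x + 24·x^2 - 64·x^3 - 24·x^4 + 96·x^5 + 64·x^6)·Dx^3  (order 3).
h: a_k = 7, 4, -12, 20, 76, 84, 2324/15, …
ICs: h(0) = 7, h′(0) = 4, h′′(0) = -24.

f: a_k = 4, 4, 12, 20, 44, 84, 172, …
g: a_k = 3, 0, -24, 0, 32, 0, -256/15, …
f+g: L₀ = lclm(L_f,L_g), ord ≤ 1+2.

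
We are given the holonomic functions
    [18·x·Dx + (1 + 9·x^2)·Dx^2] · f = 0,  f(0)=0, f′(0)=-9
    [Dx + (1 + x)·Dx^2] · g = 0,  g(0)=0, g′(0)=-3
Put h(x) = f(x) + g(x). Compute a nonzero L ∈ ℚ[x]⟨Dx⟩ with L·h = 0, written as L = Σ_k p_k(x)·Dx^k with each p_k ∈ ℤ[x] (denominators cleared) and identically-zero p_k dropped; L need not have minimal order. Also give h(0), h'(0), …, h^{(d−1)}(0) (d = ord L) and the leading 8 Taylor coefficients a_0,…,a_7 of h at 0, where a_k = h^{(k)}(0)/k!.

L = (-18 - 54·x + 486·x^2 + 162·x^3)·Dx + (-20 - 36·x + 432·x^2 + 972·x^3 + 324·x^4)·Dx^2 + (-1 + 17·x + 18·x^2 + 162·x^3 + 243·x^4 + 81·x^5)·Dx^3  (order 3).
h: a_k = 0, -12, 3/2, 26, 3/4, -732/5, 1/2, 6558/7, …
ICs: h(0) = 0, h′(0) = -12, h′′(0) = 3.

f: a_k = 0, -9, 0, 27, 0, -729/5, 0, 6561/7, …
g: a_k = 0, -3, 3/2, -1, 3/4, -3/5, 1/2, -3/7, …
Weyl lclm of L_f,L_g ⇒ L₀ (ord ≤ 4).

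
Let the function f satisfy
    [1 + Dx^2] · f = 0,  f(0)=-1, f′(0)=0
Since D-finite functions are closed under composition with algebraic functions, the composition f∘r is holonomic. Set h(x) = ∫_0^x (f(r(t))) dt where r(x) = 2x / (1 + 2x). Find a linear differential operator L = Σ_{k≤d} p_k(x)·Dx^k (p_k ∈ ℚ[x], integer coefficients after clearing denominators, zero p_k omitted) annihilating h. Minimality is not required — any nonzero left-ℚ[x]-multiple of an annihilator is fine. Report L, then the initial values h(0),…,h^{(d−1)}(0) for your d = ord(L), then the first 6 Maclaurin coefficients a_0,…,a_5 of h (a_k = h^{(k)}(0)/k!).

L = 4·Dx + (4 + 24·x + 48·x^2 + 32·x^3)·Dx^2 + (1 + 8·x + 24·x^2 + 32·x^3 + 16·x^4)·Dx^3  (order 3).
h: a_k = 0, -1, 0, 2/3, -2, 14/3, …
ICs: h(0) = 0, h′(0) = -1, h′′(0) = 0.

f: a_k = -1, 0, 1/2, 0, -1/24, 0, …
L₀ from L_f via x↦r, Dx↦r'^{-1}Dx.
Integrate: L := L₀·Dx.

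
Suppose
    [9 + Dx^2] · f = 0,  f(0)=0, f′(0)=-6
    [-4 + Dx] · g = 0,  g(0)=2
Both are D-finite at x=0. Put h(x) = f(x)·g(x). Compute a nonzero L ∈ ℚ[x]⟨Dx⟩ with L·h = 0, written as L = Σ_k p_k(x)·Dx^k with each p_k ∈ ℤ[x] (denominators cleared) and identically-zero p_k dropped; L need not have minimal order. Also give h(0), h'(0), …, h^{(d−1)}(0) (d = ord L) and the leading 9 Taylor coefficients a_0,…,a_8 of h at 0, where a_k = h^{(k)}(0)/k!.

f: a_k = 0, -6, 0, 9, 0, -81/20, 0, 243/280, 0, …
g: a_k = 2, 8, 16, 64/3, 64/3, 256/15, 512/45, 2048/315, 1024/315, …
f·g: L₀ = L_f ⊗_s L_g, ord ≤ 2·1.
L = 25 - 8·Dx + Dx^2  (order 2).
h: a_k = 0, -12, -48, -78, -56, 79/10, 286/5, 25481/420, 527/15, …
ICs: h(0) = 0, h′(0) = -12.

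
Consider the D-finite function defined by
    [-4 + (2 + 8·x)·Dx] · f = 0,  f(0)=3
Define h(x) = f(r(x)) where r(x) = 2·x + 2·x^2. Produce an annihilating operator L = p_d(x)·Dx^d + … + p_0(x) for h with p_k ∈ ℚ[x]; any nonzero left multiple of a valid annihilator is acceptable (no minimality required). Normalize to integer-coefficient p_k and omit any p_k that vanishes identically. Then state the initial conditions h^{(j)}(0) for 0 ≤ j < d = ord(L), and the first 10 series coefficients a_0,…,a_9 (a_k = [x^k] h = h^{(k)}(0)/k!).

f: a_k = 3, 6, -6, 12, -30, 84, -252, 792, -2574, 8580, …
Substitute x→r, Dx→(1/r')Dx; clear ⇒ L₀.
L = (-4 - 8·x) + (1 + 8·x + 8·x^2)·Dx  (order 1).
h: a_k = 3, 12, -12, 48, -216, 1056, -5472, 29568, -164832, 941184, …
ICs: h(0) = 3.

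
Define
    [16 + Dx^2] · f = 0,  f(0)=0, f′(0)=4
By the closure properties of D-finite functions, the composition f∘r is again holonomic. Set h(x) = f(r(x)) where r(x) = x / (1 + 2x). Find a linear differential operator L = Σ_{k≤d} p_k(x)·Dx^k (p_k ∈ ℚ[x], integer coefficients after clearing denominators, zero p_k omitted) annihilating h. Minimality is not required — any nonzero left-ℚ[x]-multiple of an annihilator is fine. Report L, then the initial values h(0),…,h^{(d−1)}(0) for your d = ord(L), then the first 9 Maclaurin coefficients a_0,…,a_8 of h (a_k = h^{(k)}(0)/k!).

f: a_k = 0, 4, 0, -32/3, 0, 128/15, 0, -1024/315, 0, …
f∘r: x↦r, Dx↦Dx/r' in L_f ⇒ L₀.
L = 16 + (4 + 24·x + 48·x^2 + 32·x^3)·Dx + (1 + 8·x + 24·x^2 + 32·x^3 + 16·x^4)·Dx^2  (order 2).
h: a_k = 0, 4, -8, 16/3, 32, -2752/15, 640, -565504/315, 194048/45, …
ICs: h(0) = 0, h′(0) = 4.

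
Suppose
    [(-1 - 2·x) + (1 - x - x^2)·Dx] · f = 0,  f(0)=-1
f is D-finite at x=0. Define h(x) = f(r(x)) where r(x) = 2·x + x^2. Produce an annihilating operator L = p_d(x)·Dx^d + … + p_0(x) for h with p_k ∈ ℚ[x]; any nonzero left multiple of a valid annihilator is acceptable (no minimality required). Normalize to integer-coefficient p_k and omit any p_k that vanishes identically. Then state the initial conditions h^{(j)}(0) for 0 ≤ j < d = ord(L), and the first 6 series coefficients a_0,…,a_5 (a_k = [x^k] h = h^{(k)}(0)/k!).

L = (2 + 10·x + 12·x^2 + 4·x^3) + (-1 + 2·x + 5·x^2 + 4·x^3 + x^4)·Dx  (order 1).
h: a_k = -1, -2, -9, -32, -118, -434, …
ICs: h(0) = -1.

f: a_k = -1, -1, -2, -3, -5, -8, …
h₀=f(r): pull back L_f along r ⇒ L₀.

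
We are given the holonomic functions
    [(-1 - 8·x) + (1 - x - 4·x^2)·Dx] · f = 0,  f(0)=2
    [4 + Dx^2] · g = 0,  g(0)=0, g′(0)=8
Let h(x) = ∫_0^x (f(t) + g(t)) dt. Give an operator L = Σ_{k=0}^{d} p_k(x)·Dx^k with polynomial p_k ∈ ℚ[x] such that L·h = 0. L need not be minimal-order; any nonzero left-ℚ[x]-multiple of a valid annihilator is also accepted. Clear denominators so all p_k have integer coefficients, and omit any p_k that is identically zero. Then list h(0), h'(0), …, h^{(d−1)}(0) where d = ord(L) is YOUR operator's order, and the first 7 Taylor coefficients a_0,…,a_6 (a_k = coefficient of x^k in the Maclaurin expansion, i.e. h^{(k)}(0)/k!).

L = (116 + 1008·x + 968·x^2 + 2688·x^3 + 640·x^4 + 1024·x^5)·Dx + (-28 - 4·x + 8·x^2 + 200·x^3 + 480·x^4 + 384·x^5 + 512·x^6)·Dx^2 + (29 + 252·x + 242·x^2 + 672·x^3 + 160·x^4 + 256·x^5)·Dx^3 + (-7 - x + 2·x^2 + 50·x^3 + 120·x^4 + 96·x^5 + 128·x^6)·Dx^4  (order 4).
h: a_k = 0, 2, 5, 10/3, 19/6, 58/5, 983/45, …
ICs: h(0) = 0, h′(0) = 2, h′′(0) = 10, h′′′(0) = 20.

f: a_k = 2, 2, 10, 18, 58, 130, 362, …
g: a_k = 0, 8, 0, -16/3, 0, 16/15, 0, …
f+g: L₀ = lclm(L_f,L_g), ord ≤ 1+2.
h=∫₀ˣh₀: take L = L₀·Dx.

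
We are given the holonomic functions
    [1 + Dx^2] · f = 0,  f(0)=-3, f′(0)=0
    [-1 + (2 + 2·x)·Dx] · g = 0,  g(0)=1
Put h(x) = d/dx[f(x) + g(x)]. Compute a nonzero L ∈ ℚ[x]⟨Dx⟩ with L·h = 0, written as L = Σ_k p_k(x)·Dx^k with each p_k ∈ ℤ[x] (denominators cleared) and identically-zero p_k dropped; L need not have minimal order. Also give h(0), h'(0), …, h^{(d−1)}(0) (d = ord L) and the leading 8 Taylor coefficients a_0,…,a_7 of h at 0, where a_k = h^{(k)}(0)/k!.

L = (-19 - 8·x - 4·x^2) + (-14 - 30·x - 24·x^2 - 8·x^3)·Dx + (-19 - 8·x - 4·x^2)·Dx^2 + (-14 - 30·x - 24·x^2 - 8·x^3)·Dx^3  (order 3).
h: a_k = 1/2, 11/4, 3/16, -21/32, 35/256, -251/2560, 231/2048, -45301/430080, …
ICs: h(0) = 1/2, h′(0) = 11/4, h′′(0) = 3/8.

f: a_k = -3, 0, 3/2, 0, -1/8, 0, 1/240, 0, …
g: a_k = 1, 1/2, -1/8, 1/16, -5/128, 7/256, -21/1024, 33/2048, …
Weyl lclm of L_f,L_g ⇒ L₀ (ord ≤ 3).
h=h₀': d/dx-closure on L₀ ⇒ L.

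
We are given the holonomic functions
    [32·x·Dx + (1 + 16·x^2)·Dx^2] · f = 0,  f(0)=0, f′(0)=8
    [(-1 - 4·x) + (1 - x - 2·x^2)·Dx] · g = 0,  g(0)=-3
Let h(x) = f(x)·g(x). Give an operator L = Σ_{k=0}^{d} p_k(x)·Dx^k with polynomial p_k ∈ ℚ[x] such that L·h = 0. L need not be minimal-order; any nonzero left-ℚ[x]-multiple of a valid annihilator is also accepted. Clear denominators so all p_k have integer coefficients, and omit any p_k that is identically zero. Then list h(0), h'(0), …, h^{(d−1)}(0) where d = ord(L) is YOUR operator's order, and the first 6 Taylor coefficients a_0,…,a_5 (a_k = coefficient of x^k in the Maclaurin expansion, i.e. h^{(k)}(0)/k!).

L = (4 + 32·x + 192·x^2) + (2 - 24·x + 64·x^2 + 192·x^3)·Dx + (-1 + x - 14·x^2 + 16·x^3 + 32·x^4)·Dx^2  (order 2).
h: a_k = 0, -24, -24, 56, 8, -5544/5, …
ICs: h(0) = 0, h′(0) = -24.

f: a_k = 0, 8, 0, -128/3, 0, 2048/5, …
g: a_k = -3, -3, -9, -15, -33, -63, …
f·g: L₀ = L_f ⊗_s L_g, ord ≤ 2·1.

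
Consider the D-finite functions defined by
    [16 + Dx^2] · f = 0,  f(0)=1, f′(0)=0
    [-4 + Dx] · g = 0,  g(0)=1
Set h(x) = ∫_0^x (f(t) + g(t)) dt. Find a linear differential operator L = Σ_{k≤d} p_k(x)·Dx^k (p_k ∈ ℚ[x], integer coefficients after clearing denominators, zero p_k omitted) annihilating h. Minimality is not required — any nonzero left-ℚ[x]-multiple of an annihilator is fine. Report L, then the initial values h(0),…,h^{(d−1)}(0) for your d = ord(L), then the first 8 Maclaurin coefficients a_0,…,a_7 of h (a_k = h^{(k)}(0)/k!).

f: a_k = 1, 0, -8, 0, 32/3, 0, -256/45, 0, …
g: a_k = 1, 4, 8, 32/3, 32/3, 128/15, 256/45, 1024/315, …
L₀ := lclm(L_f,L_g); ord L₀ ≤ 2+1.
h=∫₀ˣh₀: take L = L₀·Dx.
L = -64·Dx + 16·Dx^2 - 4·Dx^3 + Dx^4  (order 4).
h: a_k = 0, 2, 2, 0, 8/3, 64/15, 64/45, 0, …
ICs: h(0) = 0, h′(0) = 2, h′′(0) = 4, h′′′(0) = 0.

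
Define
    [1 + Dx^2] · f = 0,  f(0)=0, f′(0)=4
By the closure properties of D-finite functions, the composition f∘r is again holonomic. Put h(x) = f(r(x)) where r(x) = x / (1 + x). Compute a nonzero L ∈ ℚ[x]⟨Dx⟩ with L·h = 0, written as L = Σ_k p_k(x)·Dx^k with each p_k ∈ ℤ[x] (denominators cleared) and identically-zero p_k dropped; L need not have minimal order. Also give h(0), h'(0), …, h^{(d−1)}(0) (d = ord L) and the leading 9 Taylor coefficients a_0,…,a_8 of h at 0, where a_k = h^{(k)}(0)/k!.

f: a_k = 0, 4, 0, -2/3, 0, 1/30, 0, -1/1260, 0, …
Substitute x→r, Dx→(1/r')Dx; clear ⇒ L₀.
L = 1 + (2 + 6·x + 6·x^2 + 2·x^3)·Dx + (1 + 4·x + 6·x^2 + 4·x^3 + x^4)·Dx^2  (order 2).
h: a_k = 0, 4, -4, 10/3, -2, 1/30, 5/2, -6931/1260, 1591/180, …
ICs: h(0) = 0, h′(0) = 4.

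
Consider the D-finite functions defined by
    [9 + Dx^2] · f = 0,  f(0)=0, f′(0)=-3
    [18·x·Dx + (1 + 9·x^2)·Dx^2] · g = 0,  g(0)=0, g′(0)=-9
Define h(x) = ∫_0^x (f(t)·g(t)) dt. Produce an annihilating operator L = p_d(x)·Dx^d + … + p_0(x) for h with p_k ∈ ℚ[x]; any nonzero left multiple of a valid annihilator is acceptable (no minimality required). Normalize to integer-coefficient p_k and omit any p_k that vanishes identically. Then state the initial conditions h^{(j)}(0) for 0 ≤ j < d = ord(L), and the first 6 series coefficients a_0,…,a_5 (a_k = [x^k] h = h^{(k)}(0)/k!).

f: a_k = 0, -3, 0, 9/2, 0, -81/40, …
g: a_k = 0, -9, 0, 27, 0, -729/5, …
Product ⇒ symmetric product L₀, ord ≤ 4.
h=∫h₀ ⇒ L = L₀·Dx.
L = (810 + 18954·x^2 + 72171·x^4 + 236196·x^6 + 531441·x^8)·Dx + (972·x + 14580·x^3 + 78732·x^5 + 236196·x^7)·Dx^2 + (108 + 2592·x^2 + 13122·x^4 + 52488·x^6 + 118098·x^8)·Dx^3 + (108·x + 1620·x^3 + 8748·x^5 + 26244·x^7)·Dx^4 + (2 + 54·x^2 + 567·x^4 + 2916·x^6 + 6561·x^8)·Dx^5  (order 5).
h: a_k = 0, 0, 0, 9, 0, -243/10, …
ICs: h(0) = 0, h′(0) = 0, h′′(0) = 0, h′′′(0) = 54, h′′′′(0) = 0.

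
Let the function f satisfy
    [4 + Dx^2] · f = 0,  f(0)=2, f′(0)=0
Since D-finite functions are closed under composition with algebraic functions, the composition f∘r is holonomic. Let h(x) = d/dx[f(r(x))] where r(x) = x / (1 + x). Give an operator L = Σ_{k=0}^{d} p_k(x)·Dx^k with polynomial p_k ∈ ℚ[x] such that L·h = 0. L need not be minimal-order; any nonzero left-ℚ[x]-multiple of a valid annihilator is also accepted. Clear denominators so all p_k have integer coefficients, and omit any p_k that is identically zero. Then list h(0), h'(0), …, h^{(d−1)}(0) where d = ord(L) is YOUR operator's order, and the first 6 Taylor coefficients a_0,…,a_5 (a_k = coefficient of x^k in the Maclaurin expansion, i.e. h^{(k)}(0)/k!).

f: a_k = 2, 0, -4, 0, 4/3, 0, …
Substitute x→r, Dx→(1/r')Dx; clear ⇒ L₀.
h₀' ⇒ L via d/dx closure of L₀.
L = (10 + 12·x + 6·x^2) + (6 + 18·x + 18·x^2 + 6·x^3)·Dx + (1 + 4·x + 6·x^2 + 4·x^3 + x^4)·Dx^2  (order 2).
h: a_k = 0, -8, 24, -128/3, 160/3, -616/15, …
ICs: h(0) = 0, h′(0) = -8.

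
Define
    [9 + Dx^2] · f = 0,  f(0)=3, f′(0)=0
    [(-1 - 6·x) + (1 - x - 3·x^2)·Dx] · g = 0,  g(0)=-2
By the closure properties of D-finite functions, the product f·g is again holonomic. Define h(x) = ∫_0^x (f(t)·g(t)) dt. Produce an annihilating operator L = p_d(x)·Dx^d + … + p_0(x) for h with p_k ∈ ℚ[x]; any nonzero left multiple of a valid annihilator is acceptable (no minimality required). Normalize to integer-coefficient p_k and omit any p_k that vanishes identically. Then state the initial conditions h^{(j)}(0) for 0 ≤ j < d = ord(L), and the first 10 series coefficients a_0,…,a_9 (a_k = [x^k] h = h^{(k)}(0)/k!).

f: a_k = 3, 0, -27/2, 0, 81/8, 0, -243/80, 0, 2187/4480, 0, …
g: a_k = -2, -2, -8, -14, -38, -80, -194, -434, -1016, -2318, …
Product ⇒ symmetric product L₀, ord ≤ 2.
Integrate: L := L₀·Dx.
L = (-3 + 9·x + 27·x^2)·Dx + (2 + 12·x)·Dx^2 + (-1 + x + 3·x^2)·Dx^3  (order 3).
h: a_k = 0, -6, -3, 1, -15/4, -21/4, -95/8, -5757/280, -14307/320, -118037/1344, …
ICs: h(0) = 0, h′(0) = -6, h′′(0) = -6.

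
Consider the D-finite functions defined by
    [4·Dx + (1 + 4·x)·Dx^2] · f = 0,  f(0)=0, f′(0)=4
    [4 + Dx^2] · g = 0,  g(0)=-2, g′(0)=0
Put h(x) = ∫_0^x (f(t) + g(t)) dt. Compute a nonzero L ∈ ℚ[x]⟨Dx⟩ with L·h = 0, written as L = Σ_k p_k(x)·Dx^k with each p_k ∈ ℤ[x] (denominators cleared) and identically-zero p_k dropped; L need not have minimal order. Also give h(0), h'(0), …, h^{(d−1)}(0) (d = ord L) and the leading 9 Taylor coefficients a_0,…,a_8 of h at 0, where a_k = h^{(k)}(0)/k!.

f: a_k = 0, 4, -8, 64/3, -64, 1024/5, -2048/3, 16384/7, -8192, …
g: a_k = -2, 0, 4, 0, -4/3, 0, 8/45, 0, -4/315, …
Sum ⇒ L₀ = lclm(L_f,L_g) in ℚ(x)⟨Dx⟩.
∫: right-multiply L₀ by Dx.
L = (400 + 128·x + 256·x^2)·Dx^2 + (36 + 176·x + 192·x^2 + 256·x^3)·Dx^3 + (100 + 32·x + 64·x^2)·Dx^4 + (9 + 44·x + 48·x^2 + 64·x^3)·Dx^5  (order 5).
h: a_k = 0, -2, 2, -4/3, 16/3, -196/15, 512/15, -30712/315, 2048/7, …
ICs: h(0) = 0, h′(0) = -2, h′′(0) = 4, h′′′(0) = -8, h′′′′(0) = 128.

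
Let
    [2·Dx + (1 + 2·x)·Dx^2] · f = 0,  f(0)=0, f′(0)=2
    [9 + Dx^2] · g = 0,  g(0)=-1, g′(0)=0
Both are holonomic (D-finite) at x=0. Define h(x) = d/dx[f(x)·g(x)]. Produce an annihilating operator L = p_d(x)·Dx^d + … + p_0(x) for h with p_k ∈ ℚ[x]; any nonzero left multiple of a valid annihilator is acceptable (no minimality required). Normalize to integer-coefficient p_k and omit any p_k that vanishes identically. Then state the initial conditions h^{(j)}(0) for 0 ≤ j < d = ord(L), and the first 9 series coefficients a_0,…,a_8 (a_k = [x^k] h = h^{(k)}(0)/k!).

L = (-1890 - 5103·x + 24057·x^2 + 163296·x^3 + 344088·x^4 + 314928·x^5 + 104976·x^6) + (-297 + 1998·x + 19440·x^2 + 51840·x^3 + 58320·x^4 + 23328·x^5)·Dx + (-147 + 738·x + 11106·x^2 + 44064·x^3 + 80352·x^4 + 69984·x^5 + 23328·x^6)·Dx^2 + (-33 + 222·x + 2160·x^2 + 5760·x^3 + 6480·x^4 + 2592·x^5)·Dx^3 + (7 + 145·x + 937·x^2 + 2880·x^3 + 4680·x^4 + 3888·x^5 + 1296·x^6)·Dx^4  (order 4).
h: a_k = -2, 4, 19, -20, -23/4, -7/2, 991/40, -181/5, 24883/448, …
ICs: h(0) = -2, h′(0) = 4, h′′(0) = 38, h′′′(0) = -120.

f: a_k = 0, 2, -2, 8/3, -4, 32/5, -32/3, 128/7, -32, …
g: a_k = -1, 0, 9/2, 0, -27/8, 0, 81/80, 0, -729/4480, …
h₀=f·g: eliminate ⇒ L₀, order ≤ 2·2.
h₀' ⇒ L via d/dx closure of L₀.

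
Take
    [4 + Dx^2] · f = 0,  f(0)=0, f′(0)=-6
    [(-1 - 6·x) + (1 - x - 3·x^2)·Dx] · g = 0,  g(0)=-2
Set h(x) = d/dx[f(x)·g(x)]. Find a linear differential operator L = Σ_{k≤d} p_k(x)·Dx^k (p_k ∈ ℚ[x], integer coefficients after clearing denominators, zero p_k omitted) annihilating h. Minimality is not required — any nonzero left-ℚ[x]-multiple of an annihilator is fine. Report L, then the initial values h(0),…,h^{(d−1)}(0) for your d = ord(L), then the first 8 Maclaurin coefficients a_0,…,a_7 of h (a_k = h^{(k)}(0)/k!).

f: a_k = 0, -6, 0, 4, 0, -4/5, 0, 8/105, …
g: a_k = -2, -2, -8, -14, -38, -80, -194, -434, …
Sym-product of L_f,L_g gives L₀ (≤ ord 2).
Differentiate: ansatz ord ≤ ord L₀ ⇒ L.
L = (10 - 16·x - 40·x^2 + 48·x^3 + 72·x^4) + (5 + 34·x + 36·x^2 + 72·x^3)·Dx + (-1 - x - x^2 + 12·x^3 + 18·x^4)·Dx^2  (order 2).
h: a_k = 12, 24, 120, 304, 988, 12768/5, 106916/15, 385568/21, …
ICs: h(0) = 12, h′(0) = 24.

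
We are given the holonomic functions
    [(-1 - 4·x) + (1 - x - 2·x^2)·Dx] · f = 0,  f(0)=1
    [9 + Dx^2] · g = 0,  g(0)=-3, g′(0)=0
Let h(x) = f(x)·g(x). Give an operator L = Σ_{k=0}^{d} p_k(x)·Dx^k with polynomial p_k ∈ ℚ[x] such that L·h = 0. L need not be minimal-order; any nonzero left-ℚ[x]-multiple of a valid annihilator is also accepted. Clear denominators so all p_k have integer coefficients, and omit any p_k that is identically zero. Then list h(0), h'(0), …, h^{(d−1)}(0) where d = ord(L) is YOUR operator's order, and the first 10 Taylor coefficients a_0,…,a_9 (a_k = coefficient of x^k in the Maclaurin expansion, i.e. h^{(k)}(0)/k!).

f: a_k = 1, 1, 3, 5, 11, 21, 43, 85, 171, 341, …
g: a_k = -3, 0, 27/2, 0, -81/8, 0, 243/80, 0, -2187/4480, 0, …
Sym-product of L_f,L_g gives L₀ (≤ ord 2).
L = (-5 + 9·x + 18·x^2) + (2 + 8·x)·Dx + (-1 + x + 2·x^2)·Dx^2  (order 2).
h: a_k = -3, -3, 9/2, -3/2, -21/8, -45/8, -627/80, -1527/80, -157923/4480, -328947/4480, …
ICs: h(0) = -3, h′(0) = -3.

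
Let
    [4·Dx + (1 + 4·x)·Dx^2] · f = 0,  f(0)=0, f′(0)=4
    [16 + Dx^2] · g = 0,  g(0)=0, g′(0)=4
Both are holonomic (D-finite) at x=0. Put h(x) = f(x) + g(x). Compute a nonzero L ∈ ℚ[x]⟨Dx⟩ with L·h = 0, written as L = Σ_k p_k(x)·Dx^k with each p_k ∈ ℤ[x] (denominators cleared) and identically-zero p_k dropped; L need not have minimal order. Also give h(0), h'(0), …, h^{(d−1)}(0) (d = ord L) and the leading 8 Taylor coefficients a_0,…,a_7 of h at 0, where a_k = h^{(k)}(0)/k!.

f: a_k = 0, 4, -8, 64/3, -64, 1024/5, -2048/3, 16384/7, …
g: a_k = 0, 4, 0, -32/3, 0, 128/15, 0, -1024/315, …
h₀=f+g: left-lcm gives L₀, ord ≤ 4.
L = (448 + 512·x + 1024·x^2)·Dx + (48 + 320·x + 768·x^2 + 1024·x^3)·Dx^2 + (28 + 32·x + 64·x^2)·Dx^3 + (3 + 20·x + 48·x^2 + 64·x^3)·Dx^4  (order 4).
h: a_k = 0, 8, -8, 32/3, -64, 640/3, -2048/3, 736256/315, …
ICs: h(0) = 0, h′(0) = 8, h′′(0) = -16, h′′′(0) = 64.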